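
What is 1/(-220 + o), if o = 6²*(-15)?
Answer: -1/760 ≈ -0.0013158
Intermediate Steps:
o = -540 (o = 36*(-15) = -540)
1/(-220 + o) = 1/(-220 - 540) = 1/(-760) = -1/760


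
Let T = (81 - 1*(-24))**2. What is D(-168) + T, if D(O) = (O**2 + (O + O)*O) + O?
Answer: 95529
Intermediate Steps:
D(O) = O + 3*O**2 (D(O) = (O**2 + (2*O)*O) + O = (O**2 + 2*O**2) + O = 3*O**2 + O = O + 3*O**2)
T = 11025 (T = (81 + 24)**2 = 105**2 = 11025)
D(-168) + T = -168*(1 + 3*(-168)) + 11025 = -168*(1 - 504) + 11025 = -168*(-503) + 11025 = 84504 + 11025 = 95529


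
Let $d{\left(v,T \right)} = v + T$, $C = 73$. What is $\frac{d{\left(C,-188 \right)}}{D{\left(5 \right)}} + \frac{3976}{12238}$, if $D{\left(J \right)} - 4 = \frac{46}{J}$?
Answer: $- \frac{3387217}{403854} \approx -8.3872$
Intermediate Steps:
$d{\left(v,T \right)} = T + v$
$D{\left(J \right)} = 4 + \frac{46}{J}$
$\frac{d{\left(C,-188 \right)}}{D{\left(5 \right)}} + \frac{3976}{12238} = \frac{-188 + 73}{4 + \frac{46}{5}} + \frac{3976}{12238} = - \frac{115}{4 + 46 \cdot \frac{1}{5}} + 3976 \cdot \frac{1}{12238} = - \frac{115}{4 + \frac{46}{5}} + \frac{1988}{6119} = - \frac{115}{\frac{66}{5}} + \frac{1988}{6119} = \left(-115\right) \frac{5}{66} + \frac{1988}{6119} = - \frac{575}{66} + \frac{1988}{6119} = - \frac{3387217}{403854}$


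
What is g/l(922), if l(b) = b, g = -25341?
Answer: -25341/922 ≈ -27.485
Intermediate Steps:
g/l(922) = -25341/922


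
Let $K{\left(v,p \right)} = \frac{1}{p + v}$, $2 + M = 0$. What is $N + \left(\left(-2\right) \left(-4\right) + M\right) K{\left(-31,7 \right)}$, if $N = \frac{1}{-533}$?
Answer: $- \frac{537}{2132} \approx -0.25188$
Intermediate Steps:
$M = -2$ ($M = -2 + 0 = -2$)
$N = - \frac{1}{533} \approx -0.0018762$
$N + \left(\left(-2\right) \left(-4\right) + M\right) K{\left(-31,7 \right)} = - \frac{1}{533} + \frac{\left(-2\right) \left(-4\right) - 2}{7 - 31} = - \frac{1}{533} + \frac{8 - 2}{-24} = - \frac{1}{533} + 6 \left(- \frac{1}{24}\right) = - \frac{1}{533} - \frac{1}{4} = - \frac{537}{2132}$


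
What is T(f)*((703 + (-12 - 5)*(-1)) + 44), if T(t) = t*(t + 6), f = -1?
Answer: -3820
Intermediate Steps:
T(t) = t*(6 + t)
T(f)*((703 + (-12 - 5)*(-1)) + 44) = (-(6 - 1))*((703 + (-12 - 5)*(-1)) + 44) = (-1*5)*((703 - 17*(-1)) + 44) = -5*((703 + 17) + 44) = -5*(720 + 44) = -5*764 = -3820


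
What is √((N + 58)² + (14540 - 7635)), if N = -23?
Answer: √8130 ≈ 90.167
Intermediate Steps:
√((N + 58)² + (14540 - 7635)) = √((-23 + 58)² + (14540 - 7635)) = √(35² + 6905) = √(1225 + 6905) = √8130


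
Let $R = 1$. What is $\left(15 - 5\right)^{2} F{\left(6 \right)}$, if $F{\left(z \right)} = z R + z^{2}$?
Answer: $4200$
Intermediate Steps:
$F{\left(z \right)} = z + z^{2}$ ($F{\left(z \right)} = z 1 + z^{2} = z + z^{2}$)
$\left(15 - 5\right)^{2} F{\left(6 \right)} = \left(15 - 5\right)^{2} \cdot 6 \left(1 + 6\right) = 10^{2} \cdot 6 \cdot 7 = 100 \cdot 42 = 4200$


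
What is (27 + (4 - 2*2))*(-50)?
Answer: -1350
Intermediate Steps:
(27 + (4 - 2*2))*(-50) = (27 + (4 - 4))*(-50) = (27 + 0)*(-50) = 27*(-50) = -1350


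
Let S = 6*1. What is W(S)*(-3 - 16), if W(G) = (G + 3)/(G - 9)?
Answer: 57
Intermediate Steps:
S = 6
W(G) = (3 + G)/(-9 + G)
W(S)*(-3 - 16) = ((3 + 6)/(-9 + 6))*(-3 - 16) = (9/(-3))*(-19) = -⅓*9*(-19) = -3*(-19) = 57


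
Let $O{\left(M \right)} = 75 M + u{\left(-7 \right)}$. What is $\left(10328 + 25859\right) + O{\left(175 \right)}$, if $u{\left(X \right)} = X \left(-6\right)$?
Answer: $49354$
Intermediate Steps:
$u{\left(X \right)} = - 6 X$
$O{\left(M \right)} = 42 + 75 M$ ($O{\left(M \right)} = 75 M - -42 = 75 M + 42 = 42 + 75 M$)
$\left(10328 + 25859\right) + O{\left(175 \right)} = \left(10328 + 25859\right) + \left(42 + 75 \cdot 175\right) = 36187 + \left(42 + 13125\right) = 36187 + 13167 = 49354$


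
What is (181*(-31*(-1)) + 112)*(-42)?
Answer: -240366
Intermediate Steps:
(181*(-31*(-1)) + 112)*(-42) = (181*31 + 112)*(-42) = (5611 + 112)*(-42) = 5723*(-42) = -240366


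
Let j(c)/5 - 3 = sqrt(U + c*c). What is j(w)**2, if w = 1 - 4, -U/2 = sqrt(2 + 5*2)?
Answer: 25*(3 + sqrt(9 - 4*sqrt(3)))**2 ≈ 492.70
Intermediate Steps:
U = -4*sqrt(3) (U = -2*sqrt(2 + 5*2) = -2*sqrt(2 + 10) = -4*sqrt(3) ≈ -6.9282)
w = -3
j(c) = 15 + 5*sqrt(c**2 - 4*sqrt(3)) (j(c) = 15 + 5*sqrt(-4*sqrt(3) + c*c) = 15 + 5*sqrt(-4*sqrt(3) + c**2) = 15 + 5*sqrt(c**2 - 4*sqrt(3)))
j(w)**2 = (15 + 5*sqrt((-3)**2 - 4*sqrt(3)))**2 = (15 + 5*sqrt(9 - 4*sqrt(3)))**2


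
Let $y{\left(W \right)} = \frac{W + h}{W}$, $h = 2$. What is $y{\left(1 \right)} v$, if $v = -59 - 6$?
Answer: $-195$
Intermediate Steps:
$y{\left(W \right)} = \frac{2 + W}{W}$ ($y{\left(W \right)} = \frac{W + 2}{W} = \frac{2 + W}{W}$)
$v = -65$ ($v = -59 - 6 = -65$)
$y{\left(1 \right)} v = \frac{2 + 1}{1} \left(-65\right) = 1 \cdot 3 \left(-65\right) = 3 \left(-65\right) = -195$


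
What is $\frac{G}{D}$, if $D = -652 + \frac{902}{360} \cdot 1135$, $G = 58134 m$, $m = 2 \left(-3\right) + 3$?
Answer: $- \frac{6278472}{78905} \approx -79.57$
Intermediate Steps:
$m = -3$ ($m = -6 + 3 = -3$)
$G = -174402$ ($G = 58134 \left(-3\right) = -174402$)
$D = \frac{78905}{36}$ ($D = -652 + 902 \cdot \frac{1}{360} \cdot 1135 = -652 + \frac{451}{180} \cdot 1135 = -652 + \frac{102377}{36} = \frac{78905}{36} \approx 2191.8$)
$\frac{G}{D} = - \frac{174402}{\frac{78905}{36}} = \left(-174402\right) \frac{36}{78905} = - \frac{6278472}{78905}$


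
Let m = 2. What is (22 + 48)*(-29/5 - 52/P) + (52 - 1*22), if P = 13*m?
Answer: -516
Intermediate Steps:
P = 26 (P = 13*2 = 26)
(22 + 48)*(-29/5 - 52/P) + (52 - 1*22) = (22 + 48)*(-29/5 - 52/26) + (52 - 1*22) = 70*(-29*⅕ - 52*1/26) + (52 - 22) = 70*(-29/5 - 2) + 30 = 70*(-39/5) + 30 = -546 + 30 = -516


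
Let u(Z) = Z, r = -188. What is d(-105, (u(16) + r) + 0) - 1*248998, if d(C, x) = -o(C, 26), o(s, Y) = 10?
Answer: -249008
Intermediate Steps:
d(C, x) = -10 (d(C, x) = -1*10 = -10)
d(-105, (u(16) + r) + 0) - 1*248998 = -10 - 1*248998 = -10 - 248998 = -249008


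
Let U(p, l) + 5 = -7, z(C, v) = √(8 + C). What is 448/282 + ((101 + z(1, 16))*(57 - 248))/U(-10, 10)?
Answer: 233626/141 ≈ 1656.9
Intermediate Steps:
U(p, l) = -12 (U(p, l) = -5 - 7 = -12)
448/282 + ((101 + z(1, 16))*(57 - 248))/U(-10, 10) = 448/282 + ((101 + √(8 + 1))*(57 - 248))/(-12) = 448*(1/282) + ((101 + √9)*(-191))*(-1/12) = 224/141 + ((101 + 3)*(-191))*(-1/12) = 224/141 + (104*(-191))*(-1/12) = 224/141 - 19864*(-1/12) = 224/141 + 4966/3 = 233626/141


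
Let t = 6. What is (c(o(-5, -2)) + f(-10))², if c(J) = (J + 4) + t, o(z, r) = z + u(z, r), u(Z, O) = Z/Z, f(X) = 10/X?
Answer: 25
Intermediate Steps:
u(Z, O) = 1
o(z, r) = 1 + z (o(z, r) = z + 1 = 1 + z)
c(J) = 10 + J (c(J) = (J + 4) + 6 = (4 + J) + 6 = 10 + J)
(c(o(-5, -2)) + f(-10))² = ((10 + (1 - 5)) + 10/(-10))² = ((10 - 4) + 10*(-⅒))² = (6 - 1)² = 5² = 25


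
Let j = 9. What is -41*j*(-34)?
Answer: 12546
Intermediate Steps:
-41*j*(-34) = -41*9*(-34) = -369*(-34) = 12546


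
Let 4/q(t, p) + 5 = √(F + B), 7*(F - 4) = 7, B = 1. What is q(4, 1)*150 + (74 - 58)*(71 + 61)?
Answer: 37128/19 - 600*√6/19 ≈ 1876.8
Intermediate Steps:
F = 5 (F = 4 + (⅐)*7 = 4 + 1 = 5)
q(t, p) = 4/(-5 + √6) (q(t, p) = 4/(-5 + √(5 + 1)) = 4/(-5 + √6))
q(4, 1)*150 + (74 - 58)*(71 + 61) = (-20/19 - 4*√6/19)*150 + (74 - 58)*(71 + 61) = (-3000/19 - 600*√6/19) + 16*132 = (-3000/19 - 600*√6/19) + 2112 = 37128/19 - 600*√6/19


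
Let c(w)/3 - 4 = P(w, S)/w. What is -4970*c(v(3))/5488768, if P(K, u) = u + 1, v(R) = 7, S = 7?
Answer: -9585/686096 ≈ -0.013970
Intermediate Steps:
P(K, u) = 1 + u
c(w) = 12 + 24/w (c(w) = 12 + 3*((1 + 7)/w) = 12 + 3*(8/w) = 12 + 24/w)
-4970*c(v(3))/5488768 = -4970*(12 + 24/7)/5488768 = -4970*(12 + 24*(1/7))*(1/5488768) = -4970*(12 + 24/7)*(1/5488768) = -4970*108/7*(1/5488768) = -76680*1/5488768 = -9585/686096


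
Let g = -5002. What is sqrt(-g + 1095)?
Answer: sqrt(6097) ≈ 78.083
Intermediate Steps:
sqrt(-g + 1095) = sqrt(-1*(-5002) + 1095) = sqrt(5002 + 1095) = sqrt(6097)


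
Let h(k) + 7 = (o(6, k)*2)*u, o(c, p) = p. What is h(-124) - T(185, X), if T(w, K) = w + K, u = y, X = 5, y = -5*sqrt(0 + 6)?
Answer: -197 + 1240*sqrt(6) ≈ 2840.4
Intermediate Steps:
y = -5*sqrt(6) ≈ -12.247
u = -5*sqrt(6) ≈ -12.247
h(k) = -7 - 10*k*sqrt(6) (h(k) = -7 + (k*2)*(-5*sqrt(6)) = -7 + (2*k)*(-5*sqrt(6)) = -7 - 10*k*sqrt(6))
T(w, K) = K + w
h(-124) - T(185, X) = (-7 - 10*(-124)*sqrt(6)) - (5 + 185) = (-7 + 1240*sqrt(6)) - 1*190 = (-7 + 1240*sqrt(6)) - 190 = -197 + 1240*sqrt(6)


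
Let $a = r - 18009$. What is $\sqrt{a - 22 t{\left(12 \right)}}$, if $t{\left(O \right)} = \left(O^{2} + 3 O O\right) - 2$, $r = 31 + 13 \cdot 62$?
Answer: $10 i \sqrt{298} \approx 172.63 i$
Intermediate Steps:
$r = 837$ ($r = 31 + 806 = 837$)
$t{\left(O \right)} = -2 + 4 O^{2}$ ($t{\left(O \right)} = \left(O^{2} + 3 O^{2}\right) - 2 = 4 O^{2} - 2 = -2 + 4 O^{2}$)
$a = -17172$ ($a = 837 - 18009 = -17172$)
$\sqrt{a - 22 t{\left(12 \right)}} = \sqrt{-17172 - 22 \left(-2 + 4 \cdot 12^{2}\right)} = \sqrt{-17172 - 22 \left(-2 + 4 \cdot 144\right)} = \sqrt{-17172 - 22 \left(-2 + 576\right)} = \sqrt{-17172 - 12628} = \sqrt{-29800} = 10 i \sqrt{298}$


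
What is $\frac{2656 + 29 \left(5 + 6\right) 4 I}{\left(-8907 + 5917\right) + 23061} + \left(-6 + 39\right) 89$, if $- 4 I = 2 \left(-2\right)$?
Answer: $\frac{58952459}{20071} \approx 2937.2$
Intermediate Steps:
$I = 1$ ($I = - \frac{2 \left(-2\right)}{4} = \left(- \frac{1}{4}\right) \left(-4\right) = 1$)
$\frac{2656 + 29 \left(5 + 6\right) 4 I}{\left(-8907 + 5917\right) + 23061} + \left(-6 + 39\right) 89 = \frac{2656 + 29 \left(5 + 6\right) 4 \cdot 1}{\left(-8907 + 5917\right) + 23061} + \left(-6 + 39\right) 89 = \frac{2656 + 29 \cdot 11 \cdot 4 \cdot 1}{-2990 + 23061} + 33 \cdot 89 = \frac{2656 + 29 \cdot 44 \cdot 1}{20071} + 2937 = \left(2656 + 1276 \cdot 1\right) \frac{1}{20071} + 2937 = \left(2656 + 1276\right) \frac{1}{20071} + 2937 = 3932 \cdot \frac{1}{20071} + 2937 = \frac{3932}{20071} + 2937 = \frac{58952459}{20071}$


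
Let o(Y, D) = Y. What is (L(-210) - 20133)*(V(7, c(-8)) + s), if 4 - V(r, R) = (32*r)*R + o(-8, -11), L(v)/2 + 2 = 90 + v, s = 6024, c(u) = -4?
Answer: -141253364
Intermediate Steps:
L(v) = 176 + 2*v (L(v) = -4 + 2*(90 + v) = -4 + (180 + 2*v) = 176 + 2*v)
V(r, R) = 12 - 32*R*r (V(r, R) = 4 - ((32*r)*R - 8) = 4 - (32*R*r - 8) = 4 - (-8 + 32*R*r) = 4 + (8 - 32*R*r) = 12 - 32*R*r)
(L(-210) - 20133)*(V(7, c(-8)) + s) = ((176 + 2*(-210)) - 20133)*((12 - 32*(-4)*7) + 6024) = ((176 - 420) - 20133)*((12 + 896) + 6024) = (-244 - 20133)*(908 + 6024) = -20377*6932 = -141253364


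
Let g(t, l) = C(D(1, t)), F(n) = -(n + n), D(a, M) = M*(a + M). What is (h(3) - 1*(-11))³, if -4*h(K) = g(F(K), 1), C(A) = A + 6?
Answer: 8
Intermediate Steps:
D(a, M) = M*(M + a)
C(A) = 6 + A
F(n) = -2*n
g(t, l) = 6 + t*(1 + t) (g(t, l) = 6 + t*(t + 1) = 6 + t*(1 + t))
h(K) = -3/2 + K*(1 - 2*K)/2 (h(K) = -(6 + (-2*K)*(1 - 2*K))/4 = -(6 - 2*K*(1 - 2*K))/4 = -3/2 + K*(1 - 2*K)/2)
(h(3) - 1*(-11))³ = ((-3/2 + (½)*3 - 1*3²) - 1*(-11))³ = ((-3/2 + 3/2 - 1*9) + 11)³ = ((-3/2 + 3/2 - 9) + 11)³ = (-9 + 11)³ = 2³ = 8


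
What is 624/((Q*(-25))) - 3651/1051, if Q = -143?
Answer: -953577/289025 ≈ -3.2993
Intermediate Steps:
624/((Q*(-25))) - 3651/1051 = 624/((-143*(-25))) - 3651/1051 = 624/3575 - 3651*1/1051 = 624*(1/3575) - 3651/1051 = 48/275 - 3651/1051 = -953577/289025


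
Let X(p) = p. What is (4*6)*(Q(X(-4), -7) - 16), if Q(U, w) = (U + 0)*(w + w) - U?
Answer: 1056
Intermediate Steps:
Q(U, w) = -U + 2*U*w (Q(U, w) = U*(2*w) - U = 2*U*w - U = -U + 2*U*w)
(4*6)*(Q(X(-4), -7) - 16) = (4*6)*(-4*(-1 + 2*(-7)) - 16) = 24*(-4*(-1 - 14) - 16) = 24*(-4*(-15) - 16) = 24*(60 - 16) = 24*44 = 1056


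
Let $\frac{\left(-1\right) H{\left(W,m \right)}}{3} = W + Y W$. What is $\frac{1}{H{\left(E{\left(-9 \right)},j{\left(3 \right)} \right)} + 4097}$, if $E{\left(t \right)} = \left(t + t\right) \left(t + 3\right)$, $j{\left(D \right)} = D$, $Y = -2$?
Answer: $\frac{1}{4421} \approx 0.00022619$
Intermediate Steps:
$E{\left(t \right)} = 2 t \left(3 + t\right)$
$H{\left(W,m \right)} = 3 W$ ($H{\left(W,m \right)} = - 3 \left(W - 2 W\right) = - 3 \left(- W\right) = 3 W$)
$\frac{1}{H{\left(E{\left(-9 \right)},j{\left(3 \right)} \right)} + 4097} = \frac{1}{3 \cdot 2 \left(-9\right) \left(3 - 9\right) + 4097} = \frac{1}{3 \cdot 2 \left(-9\right) \left(-6\right) + 4097} = \frac{1}{3 \cdot 108 + 4097} = \frac{1}{324 + 4097} = \frac{1}{4421}$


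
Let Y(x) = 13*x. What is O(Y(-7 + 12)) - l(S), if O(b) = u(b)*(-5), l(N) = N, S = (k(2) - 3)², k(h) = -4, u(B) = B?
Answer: -374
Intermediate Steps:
S = 49 (S = (-4 - 3)² = (-7)² = 49)
O(b) = -5*b (O(b) = b*(-5) = -5*b)
O(Y(-7 + 12)) - l(S) = -65*(-7 + 12) - 1*49 = -65*5 - 49 = -5*65 - 49 = -325 - 49 = -374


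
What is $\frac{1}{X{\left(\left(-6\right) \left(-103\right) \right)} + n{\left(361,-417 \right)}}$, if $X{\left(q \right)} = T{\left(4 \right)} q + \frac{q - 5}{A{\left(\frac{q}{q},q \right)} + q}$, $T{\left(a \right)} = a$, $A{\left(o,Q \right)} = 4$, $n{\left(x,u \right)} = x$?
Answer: $\frac{622}{1762739} \approx 0.00035286$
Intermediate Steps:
$X{\left(q \right)} = 4 q + \frac{-5 + q}{4 + q}$ ($X{\left(q \right)} = 4 q + \frac{q - 5}{4 + q} = 4 q + \frac{-5 + q}{4 + q}$)
$\frac{1}{X{\left(\left(-6\right) \left(-103\right) \right)} + n{\left(361,-417 \right)}} = \frac{1}{\frac{-5 + 4 \left(\left(-6\right) \left(-103\right)\right)^{2} + 17 \left(\left(-6\right) \left(-103\right)\right)}{4 - -618} + 361} = \frac{1}{\frac{-5 + 4 \cdot 618^{2} + 17 \cdot 618}{4 + 618} + 361} = \frac{1}{\frac{-5 + 4 \cdot 381924 + 10506}{622} + 361} = \frac{1}{\frac{-5 + 1527696 + 10506}{622} + 361} = \frac{1}{\frac{1}{622} \cdot 1538197 + 361} = \frac{1}{\frac{1538197}{622} + 361} = \frac{1}{\frac{1762739}{622}} = \frac{622}{1762739}$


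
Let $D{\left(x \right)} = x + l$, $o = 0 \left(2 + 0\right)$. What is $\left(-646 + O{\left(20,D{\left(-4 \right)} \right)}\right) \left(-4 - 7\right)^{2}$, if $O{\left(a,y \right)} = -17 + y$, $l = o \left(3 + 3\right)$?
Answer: $-80707$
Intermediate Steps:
$o = 0$ ($o = 0 \cdot 2 = 0$)
$l = 0$ ($l = 0 \left(3 + 3\right) = 0 \cdot 6 = 0$)
$D{\left(x \right)} = x$ ($D{\left(x \right)} = x + 0 = x$)
$\left(-646 + O{\left(20,D{\left(-4 \right)} \right)}\right) \left(-4 - 7\right)^{2} = \left(-646 - 21\right) \left(-4 - 7\right)^{2} = \left(-646 - 21\right) \left(-11\right)^{2} = \left(-667\right) 121 = -80707$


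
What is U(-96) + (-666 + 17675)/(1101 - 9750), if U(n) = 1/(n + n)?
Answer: -1091459/553536 ≈ -1.9718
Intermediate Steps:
U(n) = 1/(2*n)
U(-96) + (-666 + 17675)/(1101 - 9750) = (½)/(-96) + (-666 + 17675)/(1101 - 9750) = (½)*(-1/96) + 17009/(-8649) = -1/192 + 17009*(-1/8649) = -1/192 - 17009/8649 = -1091459/553536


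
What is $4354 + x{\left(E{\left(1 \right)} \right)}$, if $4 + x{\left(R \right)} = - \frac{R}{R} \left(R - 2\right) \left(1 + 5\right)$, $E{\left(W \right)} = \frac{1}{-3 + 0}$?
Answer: $4364$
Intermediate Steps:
$E{\left(W \right)} = - \frac{1}{3}$ ($E{\left(W \right)} = \frac{1}{-3} = - \frac{1}{3}$)
$x{\left(R \right)} = 8 - 6 R$ ($x{\left(R \right)} = -4 + - \frac{R}{R} \left(R - 2\right) \left(1 + 5\right) = -4 + \left(-1\right) 1 \left(-2 + R\right) 6 = -4 - \left(-12 + 6 R\right) = 8 - 6 R$)
$4354 + x{\left(E{\left(1 \right)} \right)} = 4354 + \left(8 - -2\right) = 4354 + \left(8 + 2\right) = 4354 + 10 = 4364$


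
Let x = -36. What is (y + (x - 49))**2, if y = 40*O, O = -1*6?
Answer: 105625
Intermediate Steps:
O = -6
y = -240 (y = 40*(-6) = -240)
(y + (x - 49))**2 = (-240 + (-36 - 49))**2 = (-240 - 85)**2 = (-325)**2 = 105625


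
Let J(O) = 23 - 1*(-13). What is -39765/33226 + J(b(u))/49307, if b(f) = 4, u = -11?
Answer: -1959496719/1638274382 ≈ -1.1961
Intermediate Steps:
J(O) = 36 (J(O) = 23 + 13 = 36)
-39765/33226 + J(b(u))/49307 = -39765/33226 + 36/49307 = -1959496719/1638274382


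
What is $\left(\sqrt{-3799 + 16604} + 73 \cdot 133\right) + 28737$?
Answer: $38446 + \sqrt{12805} \approx 38559.0$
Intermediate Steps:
$\left(\sqrt{-3799 + 16604} + 73 \cdot 133\right) + 28737 = \left(\sqrt{12805} + 9709\right) + 28737 = \left(9709 + \sqrt{12805}\right) + 28737 = 38446 + \sqrt{12805}$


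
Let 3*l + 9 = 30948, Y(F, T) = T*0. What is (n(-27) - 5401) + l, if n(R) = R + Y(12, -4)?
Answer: 4885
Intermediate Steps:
Y(F, T) = 0
n(R) = R (n(R) = R + 0 = R)
l = 10313 (l = -3 + (1/3)*30948 = -3 + 10316 = 10313)
(n(-27) - 5401) + l = (-27 - 5401) + 10313 = -5428 + 10313 = 4885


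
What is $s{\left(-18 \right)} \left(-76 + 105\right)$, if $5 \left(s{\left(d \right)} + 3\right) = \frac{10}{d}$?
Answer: $- \frac{812}{9} \approx -90.222$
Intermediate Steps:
$s{\left(d \right)} = -3 + \frac{2}{d}$ ($s{\left(d \right)} = -3 + \frac{10 \frac{1}{d}}{5} = -3 + \frac{2}{d}$)
$s{\left(-18 \right)} \left(-76 + 105\right) = \left(-3 + \frac{2}{-18}\right) \left(-76 + 105\right) = \left(-3 + 2 \left(- \frac{1}{18}\right)\right) 29 = \left(-3 - \frac{1}{9}\right) 29 = \left(- \frac{28}{9}\right) 29 = - \frac{812}{9}$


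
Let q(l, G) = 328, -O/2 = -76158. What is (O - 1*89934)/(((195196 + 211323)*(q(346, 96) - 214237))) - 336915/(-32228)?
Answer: 263941234929679/25247610533908 ≈ 10.454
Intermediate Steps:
O = 152316 (O = -2*(-76158) = 152316)
(O - 1*89934)/(((195196 + 211323)*(q(346, 96) - 214237))) - 336915/(-32228) = (152316 - 1*89934)/(((195196 + 211323)*(328 - 214237))) - 336915/(-32228) = (152316 - 89934)/((406519*(-213909))) - 336915*(-1/32228) = 62382/(-86958072771) + 336915/32228 = 62382*(-1/86958072771) + 336915/32228 = -562/783406061 + 336915/32228 = 263941234929679/25247610533908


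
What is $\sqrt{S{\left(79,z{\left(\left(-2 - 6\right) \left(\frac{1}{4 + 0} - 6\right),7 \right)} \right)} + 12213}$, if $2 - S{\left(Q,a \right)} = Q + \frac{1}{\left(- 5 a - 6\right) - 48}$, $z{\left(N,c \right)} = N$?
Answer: $\frac{5 \sqrt{9788415}}{142} \approx 110.16$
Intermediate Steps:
$S{\left(Q,a \right)} = 2 - Q - \frac{1}{-54 - 5 a}$ ($S{\left(Q,a \right)} = 2 - \left(Q + \frac{1}{\left(- 5 a - 6\right) - 48}\right) = 2 - \left(Q + \frac{1}{\left(-6 - 5 a\right) - 48}\right) = 2 - \left(Q + \frac{1}{-54 - 5 a}\right) = 2 - Q - \frac{1}{-54 - 5 a}$)
$\sqrt{S{\left(79,z{\left(\left(-2 - 6\right) \left(\frac{1}{4 + 0} - 6\right),7 \right)} \right)} + 12213} = \sqrt{\frac{109 - 4266 + 10 \left(-2 - 6\right) \left(\frac{1}{4 + 0} - 6\right) - 395 \left(-2 - 6\right) \left(\frac{1}{4 + 0} - 6\right)}{54 + 5 \left(-2 - 6\right) \left(\frac{1}{4 + 0} - 6\right)} + 12213} = \sqrt{\frac{109 - 4266 + 10 \left(- 8 \left(\frac{1}{4} - 6\right)\right) - 395 \left(- 8 \left(\frac{1}{4} - 6\right)\right)}{54 + 5 \left(- 8 \left(\frac{1}{4} - 6\right)\right)} + 12213} = \sqrt{\frac{109 - 4266 + 10 \left(\left(-8\right) \left(- \frac{23}{4}\right)\right) - 395 \left(\left(-8\right) \left(- \frac{23}{4}\right)\right)}{54 + 5 \left(\left(-8\right) \left(- \frac{23}{4}\right)\right)} + 12213} = \sqrt{\frac{109 - 4266 + 10 \cdot 46 - 395 \cdot 46}{54 + 5 \cdot 46} + 12213} = \sqrt{\frac{109 - 4266 + 460 - 18170}{54 + 230} + 12213} = \sqrt{\frac{1}{284} \left(-21867\right) + 12213} = \sqrt{- \frac{21867}{284} + 12213} = \sqrt{\frac{3446625}{284}} = \frac{5 \sqrt{9788415}}{142}$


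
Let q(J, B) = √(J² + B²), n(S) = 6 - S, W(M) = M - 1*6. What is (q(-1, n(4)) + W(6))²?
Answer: 5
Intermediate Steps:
W(M) = -6 + M (W(M) = M - 6 = -6 + M)
q(J, B) = √(B² + J²)
(q(-1, n(4)) + W(6))² = (√((6 - 1*4)² + (-1)²) + (-6 + 6))² = (√((6 - 4)² + 1) + 0)² = (√(2² + 1) + 0)² = (√(4 + 1) + 0)² = (√5 + 0)² = (√5)² = 5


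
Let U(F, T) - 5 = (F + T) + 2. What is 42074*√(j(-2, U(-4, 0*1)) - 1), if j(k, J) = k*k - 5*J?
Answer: 84148*I*√3 ≈ 1.4575e+5*I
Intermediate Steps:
U(F, T) = 7 + F + T (U(F, T) = 5 + ((F + T) + 2) = 5 + (2 + F + T) = 7 + F + T)
j(k, J) = k² - 5*J
42074*√(j(-2, U(-4, 0*1)) - 1) = 42074*√(((-2)² - 5*(7 - 4 + 0*1)) - 1) = 42074*√((4 - 5*(7 - 4 + 0)) - 1) = 42074*√((4 - 5*3) - 1) = 42074*√((4 - 15) - 1) = 42074*√(-11 - 1) = 42074*√(-12) = 42074*(2*I*√3) = 84148*I*√3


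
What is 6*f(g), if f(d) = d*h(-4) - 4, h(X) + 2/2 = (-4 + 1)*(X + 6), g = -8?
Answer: 312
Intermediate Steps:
h(X) = -19 - 3*X (h(X) = -1 + (-4 + 1)*(X + 6) = -1 - 3*(6 + X) = -1 + (-18 - 3*X) = -19 - 3*X)
f(d) = -4 - 7*d (f(d) = d*(-19 - 3*(-4)) - 4 = d*(-19 + 12) - 4 = d*(-7) - 4 = -7*d - 4 = -4 - 7*d)
6*f(g) = 6*(-4 - 7*(-8)) = 6*(-4 + 56) = 6*52 = 312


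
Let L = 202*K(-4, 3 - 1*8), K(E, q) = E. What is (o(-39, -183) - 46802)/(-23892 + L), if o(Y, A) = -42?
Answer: 11711/6175 ≈ 1.8965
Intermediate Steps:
L = -808 (L = 202*(-4) = -808)
(o(-39, -183) - 46802)/(-23892 + L) = (-42 - 46802)/(-23892 - 808) = -46844/(-24700) = -46844*(-1/24700) = 11711/6175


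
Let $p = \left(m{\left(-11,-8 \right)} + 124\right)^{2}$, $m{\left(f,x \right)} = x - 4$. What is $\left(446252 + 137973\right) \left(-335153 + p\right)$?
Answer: $-188476243025$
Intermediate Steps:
$m{\left(f,x \right)} = -4 + x$ ($m{\left(f,x \right)} = x - 4 = -4 + x$)
$p = 12544$ ($p = \left(\left(-4 - 8\right) + 124\right)^{2} = \left(-12 + 124\right)^{2} = 112^{2} = 12544$)
$\left(446252 + 137973\right) \left(-335153 + p\right) = \left(446252 + 137973\right) \left(-335153 + 12544\right) = 584225 \left(-322609\right) = -188476243025$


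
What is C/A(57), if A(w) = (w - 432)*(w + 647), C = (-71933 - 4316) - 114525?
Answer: 95387/132000 ≈ 0.72263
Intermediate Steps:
C = -190774 (C = -76249 - 114525 = -190774)
A(w) = (-432 + w)*(647 + w)
C/A(57) = -190774/(-279504 + 57² + 215*57) = -190774/(-279504 + 3249 + 12255) = -190774/(-264000) = -190774*(-1/264000) = 95387/132000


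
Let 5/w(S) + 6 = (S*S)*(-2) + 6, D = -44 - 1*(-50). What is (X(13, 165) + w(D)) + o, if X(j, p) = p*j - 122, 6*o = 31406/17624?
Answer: 160458131/79308 ≈ 2023.2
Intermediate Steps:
D = 6 (D = -44 + 50 = 6)
o = 15703/52872 (o = (31406/17624)/6 = (31406*(1/17624))/6 = (1/6)*(15703/8812) = 15703/52872 ≈ 0.29700)
X(j, p) = -122 + j*p (X(j, p) = j*p - 122 = -122 + j*p)
w(S) = -5/(2*S**2) (w(S) = 5/(-6 + ((S*S)*(-2) + 6)) = 5/(-6 + (S**2*(-2) + 6)) = 5/(-6 + (-2*S**2 + 6)) = 5/(-6 + (6 - 2*S**2)) = 5/((-2*S**2)) = 5*(-1/(2*S**2)) = -5/(2*S**2))
(X(13, 165) + w(D)) + o = ((-122 + 13*165) - 5/2/6**2) + 15703/52872 = ((-122 + 2145) - 5/2*1/36) + 15703/52872 = (2023 - 5/72) + 15703/52872 = 145651/72 + 15703/52872 = 160458131/79308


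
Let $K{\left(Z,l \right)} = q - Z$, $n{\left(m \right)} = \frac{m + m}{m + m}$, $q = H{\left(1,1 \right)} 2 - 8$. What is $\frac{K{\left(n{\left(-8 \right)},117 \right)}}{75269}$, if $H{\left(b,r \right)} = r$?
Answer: $- \frac{7}{75269} \approx -9.3 \cdot 10^{-5}$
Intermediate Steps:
$q = -6$ ($q = 1 \cdot 2 - 8 = 2 - 8 = -6$)
$n{\left(m \right)} = 1$ ($n{\left(m \right)} = \frac{2 m}{2 m} = 2 m \frac{1}{2 m} = 1$)
$K{\left(Z,l \right)} = -6 - Z$
$\frac{K{\left(n{\left(-8 \right)},117 \right)}}{75269} = \frac{-6 - 1}{75269} = \left(-6 - 1\right) \frac{1}{75269} = \left(-7\right) \frac{1}{75269} = - \frac{7}{75269}$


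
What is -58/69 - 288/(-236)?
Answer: 1546/4071 ≈ 0.37976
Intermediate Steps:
-58/69 - 288/(-236) = -58*1/69 - 288*(-1/236) = -58/69 + 72/59 = 1546/4071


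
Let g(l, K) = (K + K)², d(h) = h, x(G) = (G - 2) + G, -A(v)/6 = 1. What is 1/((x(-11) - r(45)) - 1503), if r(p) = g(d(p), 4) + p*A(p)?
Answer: -1/1321 ≈ -0.00075700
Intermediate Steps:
A(v) = -6 (A(v) = -6*1 = -6)
x(G) = -2 + 2*G (x(G) = (-2 + G) + G = -2 + 2*G)
g(l, K) = 4*K² (g(l, K) = (2*K)² = 4*K²)
r(p) = 64 - 6*p (r(p) = 4*4² + p*(-6) = 4*16 - 6*p = 64 - 6*p)
1/((x(-11) - r(45)) - 1503) = 1/(((-2 + 2*(-11)) - (64 - 6*45)) - 1503) = 1/(((-2 - 22) - (64 - 270)) - 1503) = 1/((-24 - 1*(-206)) - 1503) = 1/((-24 + 206) - 1503) = 1/(182 - 1503) = 1/(-1321) = -1/1321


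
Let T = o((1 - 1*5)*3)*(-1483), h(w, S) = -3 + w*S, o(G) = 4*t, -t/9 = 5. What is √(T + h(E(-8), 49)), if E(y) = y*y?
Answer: √270073 ≈ 519.69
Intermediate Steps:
t = -45 (t = -9*5 = -45)
E(y) = y²
o(G) = -180 (o(G) = 4*(-45) = -180)
h(w, S) = -3 + S*w
T = 266940 (T = -180*(-1483) = 266940)
√(T + h(E(-8), 49)) = √(266940 + (-3 + 49*(-8)²)) = √(266940 + (-3 + 49*64)) = √(266940 + (-3 + 3136)) = √(266940 + 3133) = √270073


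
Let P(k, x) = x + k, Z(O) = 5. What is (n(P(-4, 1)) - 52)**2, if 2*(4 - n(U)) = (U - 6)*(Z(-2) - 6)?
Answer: 11025/4 ≈ 2756.3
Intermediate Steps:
P(k, x) = k + x
n(U) = 1 + U/2 (n(U) = 4 - (U - 6)*(5 - 6)/2 = 4 - (-6 + U)*(-1)/2 = 4 - (6 - U)/2 = 4 + (-3 + U/2) = 1 + U/2)
(n(P(-4, 1)) - 52)**2 = ((1 + (-4 + 1)/2) - 52)**2 = ((1 + (1/2)*(-3)) - 52)**2 = ((1 - 3/2) - 52)**2 = (-1/2 - 52)**2 = (-105/2)**2 = 11025/4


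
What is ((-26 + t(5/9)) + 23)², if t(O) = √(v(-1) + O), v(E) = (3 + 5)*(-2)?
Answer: (-9 + I*√139)²/9 ≈ -6.4444 - 23.58*I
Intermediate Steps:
v(E) = -16 (v(E) = 8*(-2) = -16)
t(O) = √(-16 + O)
((-26 + t(5/9)) + 23)² = ((-26 + √(-16 + 5/9)) + 23)² = ((-26 + √(-139/9)) + 23)² = ((-26 + I*√139/3) + 23)² = (-3 + I*√139/3)²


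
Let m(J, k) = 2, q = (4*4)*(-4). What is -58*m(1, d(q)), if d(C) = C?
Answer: -116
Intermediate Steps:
q = -64 (q = 16*(-4) = -64)
-58*m(1, d(q)) = -58*2 = -116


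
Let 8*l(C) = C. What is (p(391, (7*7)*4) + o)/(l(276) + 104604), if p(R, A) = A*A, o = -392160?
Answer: -707488/209277 ≈ -3.3806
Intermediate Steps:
l(C) = C/8
p(R, A) = A²
(p(391, (7*7)*4) + o)/(l(276) + 104604) = (((7*7)*4)² - 392160)/((⅛)*276 + 104604) = ((49*4)² - 392160)/(69/2 + 104604) = (196² - 392160)/(209277/2) = (38416 - 392160)*(2/209277) = -353744*2/209277 = -707488/209277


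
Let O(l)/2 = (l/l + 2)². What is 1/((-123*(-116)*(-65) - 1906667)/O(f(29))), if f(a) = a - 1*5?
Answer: -18/2834087 ≈ -6.3512e-6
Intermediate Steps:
f(a) = -5 + a (f(a) = a - 5 = -5 + a)
O(l) = 18 (O(l) = 2*(l/l + 2)² = 2*(1 + 2)² = 2*3² = 2*9 = 18)
1/((-123*(-116)*(-65) - 1906667)/O(f(29))) = 1/((-123*(-116)*(-65) - 1906667)/18) = 1/((14268*(-65) - 1906667)*(1/18)) = 1/((-927420 - 1906667)*(1/18)) = 1/(-2834087*1/18) = 1/(-2834087/18) = -18/2834087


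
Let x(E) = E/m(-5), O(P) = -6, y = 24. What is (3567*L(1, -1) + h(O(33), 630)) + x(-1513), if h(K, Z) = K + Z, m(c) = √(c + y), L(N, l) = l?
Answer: -2943 - 1513*√19/19 ≈ -3290.1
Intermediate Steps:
m(c) = √(24 + c) (m(c) = √(c + 24) = √(24 + c))
x(E) = E*√19/19 (x(E) = E/(√(24 - 5)) = E/(√19) = E*(√19/19) = E*√19/19)
(3567*L(1, -1) + h(O(33), 630)) + x(-1513) = (3567*(-1) + (-6 + 630)) + (1/19)*(-1513)*√19 = (-3567 + 624) - 1513*√19/19 = -2943 - 1513*√19/19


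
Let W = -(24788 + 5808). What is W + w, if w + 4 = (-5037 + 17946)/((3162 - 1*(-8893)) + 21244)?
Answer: -1018936491/33299 ≈ -30600.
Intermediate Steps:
W = -30596 (W = -1*30596 = -30596)
w = -120287/33299 (w = -4 + (-5037 + 17946)/((3162 - 1*(-8893)) + 21244) = -4 + 12909/((3162 + 8893) + 21244) = -4 + 12909/(12055 + 21244) = -4 + 12909/33299 = -120287/33299 ≈ -3.6123)
W + w = -30596 - 120287/33299 = -1018936491/33299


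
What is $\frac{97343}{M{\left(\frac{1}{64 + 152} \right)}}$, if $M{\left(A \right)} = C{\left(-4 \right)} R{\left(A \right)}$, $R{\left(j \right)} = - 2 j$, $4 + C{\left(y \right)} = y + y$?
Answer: $876087$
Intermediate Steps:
$C{\left(y \right)} = -4 + 2 y$ ($C{\left(y \right)} = -4 + \left(y + y\right) = -4 + 2 y$)
$M{\left(A \right)} = 24 A$ ($M{\left(A \right)} = \left(-4 + 2 \left(-4\right)\right) \left(- 2 A\right) = \left(-4 - 8\right) \left(- 2 A\right) = - 12 \left(- 2 A\right) = 24 A$)
$\frac{97343}{M{\left(\frac{1}{64 + 152} \right)}} = \frac{97343}{24 \frac{1}{64 + 152}} = \frac{97343}{24 \cdot \frac{1}{216}} = 97343 \frac{1}{\frac{1}{9}} = 97343 \cdot 9 = 876087$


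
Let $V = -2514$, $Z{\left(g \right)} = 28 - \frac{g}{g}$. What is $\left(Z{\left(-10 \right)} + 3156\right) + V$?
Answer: $669$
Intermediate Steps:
$Z{\left(g \right)} = 27$ ($Z{\left(g \right)} = 28 - 1 = 27$)
$\left(Z{\left(-10 \right)} + 3156\right) + V = \left(27 + 3156\right) - 2514 = 3183 - 2514 = 669$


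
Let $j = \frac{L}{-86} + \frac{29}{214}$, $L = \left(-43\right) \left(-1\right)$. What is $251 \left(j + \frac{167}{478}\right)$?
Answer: $- \frac{194023}{51146} \approx -3.7935$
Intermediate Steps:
$L = 43$
$j = - \frac{39}{107}$ ($j = \frac{43}{-86} + \frac{29}{214} = 43 \left(- \frac{1}{86}\right) + 29 \cdot \frac{1}{214} = - \frac{1}{2} + \frac{29}{214} = - \frac{39}{107} \approx -0.36449$)
$251 \left(j + \frac{167}{478}\right) = 251 \left(- \frac{39}{107} + \frac{167}{478}\right) = 251 \left(- \frac{773}{51146}\right) = - \frac{194023}{51146}$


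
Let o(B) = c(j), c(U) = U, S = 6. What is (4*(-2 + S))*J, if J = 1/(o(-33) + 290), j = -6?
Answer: 4/71 ≈ 0.056338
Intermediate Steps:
o(B) = -6
J = 1/284 (J = 1/(-6 + 290) = 1/284 ≈ 0.0035211)
(4*(-2 + S))*J = (4*(-2 + 6))*(1/284) = (4*4)*(1/284) = 16*(1/284) = 4/71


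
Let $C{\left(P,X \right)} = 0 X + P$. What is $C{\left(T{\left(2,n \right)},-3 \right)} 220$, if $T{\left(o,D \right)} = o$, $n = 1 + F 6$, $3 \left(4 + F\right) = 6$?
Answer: $440$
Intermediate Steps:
$F = -2$ ($F = -4 + \frac{1}{3} \cdot 6 = -4 + 2 = -2$)
$n = -11$ ($n = 1 - 12 = -11$)
$C{\left(P,X \right)} = P$ ($C{\left(P,X \right)} = 0 + P = P$)
$C{\left(T{\left(2,n \right)},-3 \right)} 220 = 2 \cdot 220 = 440$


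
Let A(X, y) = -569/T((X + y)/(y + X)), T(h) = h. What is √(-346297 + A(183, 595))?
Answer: I*√346866 ≈ 588.95*I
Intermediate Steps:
A(X, y) = -569 (A(X, y) = -569*(y + X)/(X + y) = -569/((X + y)/(X + y)) = -569/1 = -569*1 = -569)
√(-346297 + A(183, 595)) = √(-346297 - 569) = √(-346866) = I*√346866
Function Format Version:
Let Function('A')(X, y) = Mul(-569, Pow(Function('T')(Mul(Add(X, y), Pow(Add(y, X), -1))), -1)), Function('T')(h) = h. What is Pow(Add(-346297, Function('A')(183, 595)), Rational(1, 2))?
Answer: Mul(I, Pow(346866, Rational(1, 2))) ≈ Mul(588.95, I)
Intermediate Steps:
Function('A')(X, y) = -569 (Function('A')(X, y) = Mul(-569, Pow(Mul(Add(X, y), Pow(Add(y, X), -1)), -1)) = Mul(-569, Pow(Mul(Add(X, y), Pow(Add(X, y), -1)), -1)) = Mul(-569, Pow(1, -1)) = Mul(-569, 1) = -569)
Pow(Add(-346297, Function('A')(183, 595)), Rational(1, 2)) = Pow(Add(-346297, -569), Rational(1, 2)) = Pow(-346866, Rational(1, 2)) = Mul(I, Pow(346866, Rational(1, 2)))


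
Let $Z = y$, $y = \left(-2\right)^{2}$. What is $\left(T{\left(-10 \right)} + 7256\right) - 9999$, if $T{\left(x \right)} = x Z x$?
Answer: $-2343$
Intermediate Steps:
$y = 4$
$Z = 4$
$T{\left(x \right)} = 4 x^{2}$ ($T{\left(x \right)} = x 4 x = 4 x x = 4 x^{2}$)
$\left(T{\left(-10 \right)} + 7256\right) - 9999 = \left(4 \left(-10\right)^{2} + 7256\right) - 9999 = \left(4 \cdot 100 + 7256\right) - 9999 = \left(400 + 7256\right) - 9999 = 7656 - 9999 = -2343$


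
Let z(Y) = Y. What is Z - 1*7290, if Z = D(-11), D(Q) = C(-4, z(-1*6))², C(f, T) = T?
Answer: -7254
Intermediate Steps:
D(Q) = 36 (D(Q) = (-1*6)² = (-6)² = 36)
Z = 36
Z - 1*7290 = 36 - 1*7290 = 36 - 7290 = -7254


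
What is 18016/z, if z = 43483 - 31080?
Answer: 18016/12403 ≈ 1.4526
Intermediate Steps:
z = 12403
18016/z = 18016/12403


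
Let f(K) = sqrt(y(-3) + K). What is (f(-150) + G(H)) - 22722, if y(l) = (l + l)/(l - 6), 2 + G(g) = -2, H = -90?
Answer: -22726 + 8*I*sqrt(21)/3 ≈ -22726.0 + 12.22*I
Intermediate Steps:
G(g) = -4 (G(g) = -2 - 2 = -4)
y(l) = 2*l/(-6 + l) (y(l) = (2*l)/(-6 + l) = 2*l/(-6 + l))
f(K) = sqrt(2/3 + K) (f(K) = sqrt(2*(-3)/(-6 - 3) + K) = sqrt(2*(-3)/(-9) + K) = sqrt(2*(-3)*(-1/9) + K) = sqrt(2/3 + K))
(f(-150) + G(H)) - 22722 = (sqrt(6 + 9*(-150))/3 - 4) - 22722 = (sqrt(6 - 1350)/3 - 4) - 22722 = (sqrt(-1344)/3 - 4) - 22722 = ((8*I*sqrt(21))/3 - 4) - 22722 = (8*I*sqrt(21)/3 - 4) - 22722 = (-4 + 8*I*sqrt(21)/3) - 22722 = -22726 + 8*I*sqrt(21)/3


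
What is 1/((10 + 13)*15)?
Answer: 1/345 ≈ 0.0028986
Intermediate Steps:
1/((10 + 13)*15) = 1/(23*15) = 1/345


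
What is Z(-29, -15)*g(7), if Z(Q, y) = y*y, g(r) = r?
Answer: 1575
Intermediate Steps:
Z(Q, y) = y**2
Z(-29, -15)*g(7) = (-15)**2*7 = 225*7 = 1575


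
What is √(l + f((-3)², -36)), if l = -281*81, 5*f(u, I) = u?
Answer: 6*I*√15805/5 ≈ 150.86*I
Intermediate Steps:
f(u, I) = u/5
l = -22761
√(l + f((-3)², -36)) = √(-22761 + (⅕)*(-3)²) = √(-22761 + (⅕)*9) = √(-22761 + 9/5) = √(-113796/5) = 6*I*√15805/5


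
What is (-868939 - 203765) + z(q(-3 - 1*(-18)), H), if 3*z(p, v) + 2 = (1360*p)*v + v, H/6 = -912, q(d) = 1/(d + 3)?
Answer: -1212342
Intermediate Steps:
q(d) = 1/(3 + d)
H = -5472 (H = 6*(-912) = -5472)
z(p, v) = -2/3 + v/3 + 1360*p*v/3 (z(p, v) = -2/3 + ((1360*p)*v + v)/3 = -2/3 + (1360*p*v + v)/3 = -2/3 + (v + 1360*p*v)/3 = -2/3 + (v/3 + 1360*p*v/3) = -2/3 + v/3 + 1360*p*v/3)
(-868939 - 203765) + z(q(-3 - 1*(-18)), H) = (-868939 - 203765) + (-2/3 + (1/3)*(-5472) + (1360/3)*(-5472)/(3 + (-3 - 1*(-18)))) = -1072704 + (-2/3 - 1824 + (1360/3)*(-5472)/(3 + (-3 + 18))) = -1072704 + (-2/3 - 1824 + (1360/3)*(-5472)/(3 + 15)) = -1072704 + (-2/3 - 1824 + (1360/3)*(-5472)/18) = -1072704 + (-2/3 - 1824 + (1360/3)*(1/18)*(-5472)) = -1072704 + (-2/3 - 1824 - 413440/3) = -1072704 - 139638 = -1212342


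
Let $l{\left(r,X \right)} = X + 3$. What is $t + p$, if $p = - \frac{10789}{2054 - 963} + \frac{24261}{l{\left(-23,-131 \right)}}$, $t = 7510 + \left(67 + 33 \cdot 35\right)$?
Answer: $\frac{1191556593}{139648} \approx 8532.6$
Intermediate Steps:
$l{\left(r,X \right)} = 3 + X$
$t = 8732$ ($t = 7510 + \left(67 + 1155\right) = 7510 + 1222 = 8732$)
$p = - \frac{27849743}{139648}$ ($p = - \frac{10789}{2054 - 963} + \frac{24261}{3 - 131} = - \frac{10789}{1091} + \frac{24261}{-128} = \left(-10789\right) \frac{1}{1091} + 24261 \left(- \frac{1}{128}\right) = - \frac{10789}{1091} - \frac{24261}{128} = - \frac{27849743}{139648} \approx -199.43$)
$t + p = 8732 - \frac{27849743}{139648} = \frac{1191556593}{139648}$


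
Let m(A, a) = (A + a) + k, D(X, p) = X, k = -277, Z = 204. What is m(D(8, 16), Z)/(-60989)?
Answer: 65/60989 ≈ 0.0010658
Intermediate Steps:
m(A, a) = -277 + A + a (m(A, a) = (A + a) - 277 = -277 + A + a)
m(D(8, 16), Z)/(-60989) = (-277 + 8 + 204)/(-60989) = -65*(-1/60989) = 65/60989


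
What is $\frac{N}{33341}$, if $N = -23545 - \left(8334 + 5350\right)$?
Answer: $- \frac{37229}{33341} \approx -1.1166$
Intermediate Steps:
$N = -37229$ ($N = -23545 - 13684 = -37229$)
$\frac{N}{33341} = - \frac{37229}{33341}$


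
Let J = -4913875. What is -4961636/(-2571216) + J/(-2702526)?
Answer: 361716448813/96510806828 ≈ 3.7479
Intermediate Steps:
-4961636/(-2571216) + J/(-2702526) = -4961636/(-2571216) - 4913875/(-2702526) = -4961636*(-1/2571216) - 4913875*(-1/2702526) = 1240409/642804 + 4913875/2702526 = 361716448813/96510806828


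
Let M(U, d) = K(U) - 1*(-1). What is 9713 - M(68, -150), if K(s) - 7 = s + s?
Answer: 9569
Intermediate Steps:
K(s) = 7 + 2*s (K(s) = 7 + (s + s) = 7 + 2*s)
M(U, d) = 8 + 2*U (M(U, d) = (7 + 2*U) - 1*(-1) = (7 + 2*U) + 1 = 8 + 2*U)
9713 - M(68, -150) = 9713 - (8 + 2*68) = 9713 - (8 + 136) = 9713 - 1*144 = 9713 - 144 = 9569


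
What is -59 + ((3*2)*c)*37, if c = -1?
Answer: -281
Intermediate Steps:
-59 + ((3*2)*c)*37 = -59 + ((3*2)*(-1))*37 = -59 + (6*(-1))*37 = -59 - 6*37 = -59 - 222 = -281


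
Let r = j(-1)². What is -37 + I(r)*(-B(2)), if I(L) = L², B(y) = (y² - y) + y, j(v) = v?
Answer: -41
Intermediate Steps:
B(y) = y²
r = 1 (r = (-1)² = 1)
-37 + I(r)*(-B(2)) = -37 + 1²*(-1*2²) = -37 + 1*(-1*4) = -37 + 1*(-4) = -37 - 4 = -41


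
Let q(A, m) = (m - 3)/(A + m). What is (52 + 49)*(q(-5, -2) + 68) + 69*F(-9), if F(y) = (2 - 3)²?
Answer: 49064/7 ≈ 7009.1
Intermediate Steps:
q(A, m) = (-3 + m)/(A + m)
F(y) = 1 (F(y) = (-1)² = 1)
(52 + 49)*(q(-5, -2) + 68) + 69*F(-9) = (52 + 49)*((-3 - 2)/(-5 - 2) + 68) + 69*1 = 101*(-5/(-7) + 68) + 69 = 101*(-⅐*(-5) + 68) + 69 = 101*(5/7 + 68) + 69 = 101*(481/7) + 69 = 48581/7 + 69 = 49064/7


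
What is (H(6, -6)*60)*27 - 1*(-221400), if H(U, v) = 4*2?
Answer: 234360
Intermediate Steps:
H(U, v) = 8
(H(6, -6)*60)*27 - 1*(-221400) = (8*60)*27 - 1*(-221400) = 480*27 + 221400 = 12960 + 221400 = 234360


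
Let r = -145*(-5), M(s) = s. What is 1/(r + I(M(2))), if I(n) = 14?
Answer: 1/739 ≈ 0.0013532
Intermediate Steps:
r = 725
1/(r + I(M(2))) = 1/(725 + 14) = 1/739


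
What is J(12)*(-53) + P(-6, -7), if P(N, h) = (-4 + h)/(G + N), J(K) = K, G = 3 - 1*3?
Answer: -3805/6 ≈ -634.17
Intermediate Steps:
G = 0 (G = 3 - 3 = 0)
P(N, h) = (-4 + h)/N (P(N, h) = (-4 + h)/(0 + N) = (-4 + h)/N)
J(12)*(-53) + P(-6, -7) = 12*(-53) + (-4 - 7)/(-6) = -636 - 1/6*(-11) = -636 + 11/6 = -3805/6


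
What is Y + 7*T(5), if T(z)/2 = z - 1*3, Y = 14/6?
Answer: 91/3 ≈ 30.333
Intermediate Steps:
Y = 7/3 (Y = 14*(⅙) = 7/3 ≈ 2.3333)
T(z) = -6 + 2*z (T(z) = 2*(z - 1*3) = 2*(z - 3) = 2*(-3 + z) = -6 + 2*z)
Y + 7*T(5) = 7/3 + 7*(-6 + 2*5) = 7/3 + 7*(-6 + 10) = 7/3 + 7*4 = 7/3 + 28 = 91/3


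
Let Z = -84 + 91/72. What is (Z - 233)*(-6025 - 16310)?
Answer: 169247185/24 ≈ 7.0520e+6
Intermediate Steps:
Z = -5957/72 (Z = -84 + 91*(1/72) = -84 + 91/72 = -5957/72 ≈ -82.736)
(Z - 233)*(-6025 - 16310) = (-5957/72 - 233)*(-6025 - 16310) = -22733/72*(-22335) = 169247185/24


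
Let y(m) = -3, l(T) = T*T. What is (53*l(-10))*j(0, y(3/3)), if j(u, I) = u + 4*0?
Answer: 0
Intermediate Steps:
l(T) = T²
j(u, I) = u (j(u, I) = u + 0 = u)
(53*l(-10))*j(0, y(3/3)) = (53*(-10)²)*0 = (53*100)*0 = 5300*0 = 0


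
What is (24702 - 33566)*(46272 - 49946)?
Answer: 32566336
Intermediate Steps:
(24702 - 33566)*(46272 - 49946) = -8864*(-3674) = 32566336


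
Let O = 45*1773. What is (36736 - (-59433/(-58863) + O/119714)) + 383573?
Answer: 141037628722601/335558342 ≈ 4.2031e+5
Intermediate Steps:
O = 79785
(36736 - (-59433/(-58863) + O/119714)) + 383573 = (36736 - (-59433/(-58863) + 79785/119714)) + 383573 = (36736 - (-59433*(-1/58863) + 79785*(1/119714))) + 383573 = (36736 - (19811/19621 + 79785/119714)) + 383573 = (36736 - 1*562445077/335558342) + 383573 = (36736 - 562445077/335558342) + 383573 = 12326508806635/335558342 + 383573 = 141037628722601/335558342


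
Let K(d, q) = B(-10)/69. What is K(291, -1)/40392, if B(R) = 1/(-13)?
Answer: -1/36231624 ≈ -2.7600e-8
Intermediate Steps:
B(R) = -1/13
K(d, q) = -1/897 (K(d, q) = -1/13/69 = -1/13*1/69 = -1/897)
K(291, -1)/40392 = -1/897/40392 = -1/897*1/40392 = -1/36231624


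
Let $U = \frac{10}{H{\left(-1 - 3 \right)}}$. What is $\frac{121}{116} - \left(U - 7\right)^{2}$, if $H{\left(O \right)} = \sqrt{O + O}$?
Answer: $- \frac{4113}{116} - 35 i \sqrt{2} \approx -35.457 - 49.497 i$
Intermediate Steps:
$H{\left(O \right)} = \sqrt{2} \sqrt{O}$ ($H{\left(O \right)} = \sqrt{2 O} = \sqrt{2} \sqrt{O}$)
$U = - \frac{5 i \sqrt{2}}{2}$ ($U = \frac{10}{\sqrt{2} \sqrt{-1 - 3}} = \frac{10}{\sqrt{2} \sqrt{-4}} = \frac{10}{\sqrt{2} \cdot 2 i} = \frac{10}{2 i \sqrt{2}} = 10 \left(- \frac{i \sqrt{2}}{4}\right) = - \frac{5 i \sqrt{2}}{2} \approx - 3.5355 i$)
$\frac{121}{116} - \left(U - 7\right)^{2} = \frac{121}{116} - \left(- \frac{5 i \sqrt{2}}{2} - 7\right)^{2} = 121 \cdot \frac{1}{116} - \left(-7 - \frac{5 i \sqrt{2}}{2}\right)^{2} = \frac{121}{116} - \left(-7 - \frac{5 i \sqrt{2}}{2}\right)^{2}$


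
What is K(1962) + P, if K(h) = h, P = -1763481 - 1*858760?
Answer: -2620279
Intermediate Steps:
P = -2622241 (P = -1763481 - 858760 = -2622241)
K(1962) + P = 1962 - 2622241 = -2620279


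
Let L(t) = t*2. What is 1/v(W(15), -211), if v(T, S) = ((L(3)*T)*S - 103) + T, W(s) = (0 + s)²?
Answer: -1/284728 ≈ -3.5121e-6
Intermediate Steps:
W(s) = s²
L(t) = 2*t
v(T, S) = -103 + T + 6*S*T (v(T, S) = (((2*3)*T)*S - 103) + T = ((6*T)*S - 103) + T = (6*S*T - 103) + T = (-103 + 6*S*T) + T = -103 + T + 6*S*T)
1/v(W(15), -211) = 1/(-103 + 15² + 6*(-211)*15²) = 1/(-103 + 225 + 6*(-211)*225) = 1/(-103 + 225 - 284850) = 1/(-284728) = -1/284728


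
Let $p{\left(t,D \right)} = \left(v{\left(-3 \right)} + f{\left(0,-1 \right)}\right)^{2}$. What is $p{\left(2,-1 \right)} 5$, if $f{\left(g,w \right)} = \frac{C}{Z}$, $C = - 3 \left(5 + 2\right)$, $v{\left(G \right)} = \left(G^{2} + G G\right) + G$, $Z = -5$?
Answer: $\frac{9216}{5} \approx 1843.2$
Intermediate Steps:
$v{\left(G \right)} = G + 2 G^{2}$ ($v{\left(G \right)} = \left(G^{2} + G^{2}\right) + G = 2 G^{2} + G = G + 2 G^{2}$)
$C = -21$ ($C = \left(-3\right) 7 = -21$)
$f{\left(g,w \right)} = \frac{21}{5}$ ($f{\left(g,w \right)} = - \frac{21}{-5} = \left(-21\right) \left(- \frac{1}{5}\right) = \frac{21}{5}$)
$p{\left(t,D \right)} = \frac{9216}{25}$ ($p{\left(t,D \right)} = \left(- 3 \left(1 + 2 \left(-3\right)\right) + \frac{21}{5}\right)^{2} = \left(- 3 \left(1 - 6\right) + \frac{21}{5}\right)^{2} = \left(\left(-3\right) \left(-5\right) + \frac{21}{5}\right)^{2} = \left(15 + \frac{21}{5}\right)^{2} = \left(\frac{96}{5}\right)^{2} = \frac{9216}{25}$)
$p{\left(2,-1 \right)} 5 = \frac{9216}{25} \cdot 5 = \frac{9216}{5}$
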